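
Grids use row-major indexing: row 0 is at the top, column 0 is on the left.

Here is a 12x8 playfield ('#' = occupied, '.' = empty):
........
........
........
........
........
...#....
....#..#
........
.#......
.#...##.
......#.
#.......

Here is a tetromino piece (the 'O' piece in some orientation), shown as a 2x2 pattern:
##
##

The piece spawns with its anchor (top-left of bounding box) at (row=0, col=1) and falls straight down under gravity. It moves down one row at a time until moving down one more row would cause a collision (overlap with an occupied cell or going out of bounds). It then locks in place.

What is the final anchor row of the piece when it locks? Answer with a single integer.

Answer: 6

Derivation:
Spawn at (row=0, col=1). Try each row:
  row 0: fits
  row 1: fits
  row 2: fits
  row 3: fits
  row 4: fits
  row 5: fits
  row 6: fits
  row 7: blocked -> lock at row 6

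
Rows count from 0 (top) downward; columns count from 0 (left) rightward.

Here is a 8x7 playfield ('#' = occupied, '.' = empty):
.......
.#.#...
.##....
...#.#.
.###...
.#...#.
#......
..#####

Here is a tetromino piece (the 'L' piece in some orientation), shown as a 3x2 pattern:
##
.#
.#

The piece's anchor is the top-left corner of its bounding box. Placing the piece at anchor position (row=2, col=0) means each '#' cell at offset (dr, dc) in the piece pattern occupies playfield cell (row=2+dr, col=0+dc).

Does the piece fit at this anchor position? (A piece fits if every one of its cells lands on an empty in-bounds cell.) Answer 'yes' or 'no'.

Check each piece cell at anchor (2, 0):
  offset (0,0) -> (2,0): empty -> OK
  offset (0,1) -> (2,1): occupied ('#') -> FAIL
  offset (1,1) -> (3,1): empty -> OK
  offset (2,1) -> (4,1): occupied ('#') -> FAIL
All cells valid: no

Answer: no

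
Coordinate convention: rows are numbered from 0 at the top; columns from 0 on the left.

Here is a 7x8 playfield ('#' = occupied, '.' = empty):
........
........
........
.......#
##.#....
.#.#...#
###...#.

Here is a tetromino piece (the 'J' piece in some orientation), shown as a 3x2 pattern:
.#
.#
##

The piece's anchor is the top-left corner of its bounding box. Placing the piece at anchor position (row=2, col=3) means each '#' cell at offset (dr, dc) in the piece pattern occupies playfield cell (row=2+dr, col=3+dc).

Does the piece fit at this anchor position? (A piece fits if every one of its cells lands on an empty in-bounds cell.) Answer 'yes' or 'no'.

Answer: no

Derivation:
Check each piece cell at anchor (2, 3):
  offset (0,1) -> (2,4): empty -> OK
  offset (1,1) -> (3,4): empty -> OK
  offset (2,0) -> (4,3): occupied ('#') -> FAIL
  offset (2,1) -> (4,4): empty -> OK
All cells valid: no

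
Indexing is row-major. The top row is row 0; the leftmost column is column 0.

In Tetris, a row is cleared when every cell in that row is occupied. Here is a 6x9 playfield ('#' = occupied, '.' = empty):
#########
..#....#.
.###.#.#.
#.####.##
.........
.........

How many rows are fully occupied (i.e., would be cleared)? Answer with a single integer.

Check each row:
  row 0: 0 empty cells -> FULL (clear)
  row 1: 7 empty cells -> not full
  row 2: 4 empty cells -> not full
  row 3: 2 empty cells -> not full
  row 4: 9 empty cells -> not full
  row 5: 9 empty cells -> not full
Total rows cleared: 1

Answer: 1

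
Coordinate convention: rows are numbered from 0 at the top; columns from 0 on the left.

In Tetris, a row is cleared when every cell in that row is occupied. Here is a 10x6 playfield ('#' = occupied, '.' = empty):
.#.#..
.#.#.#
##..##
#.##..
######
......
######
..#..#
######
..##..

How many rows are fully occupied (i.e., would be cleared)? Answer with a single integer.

Answer: 3

Derivation:
Check each row:
  row 0: 4 empty cells -> not full
  row 1: 3 empty cells -> not full
  row 2: 2 empty cells -> not full
  row 3: 3 empty cells -> not full
  row 4: 0 empty cells -> FULL (clear)
  row 5: 6 empty cells -> not full
  row 6: 0 empty cells -> FULL (clear)
  row 7: 4 empty cells -> not full
  row 8: 0 empty cells -> FULL (clear)
  row 9: 4 empty cells -> not full
Total rows cleared: 3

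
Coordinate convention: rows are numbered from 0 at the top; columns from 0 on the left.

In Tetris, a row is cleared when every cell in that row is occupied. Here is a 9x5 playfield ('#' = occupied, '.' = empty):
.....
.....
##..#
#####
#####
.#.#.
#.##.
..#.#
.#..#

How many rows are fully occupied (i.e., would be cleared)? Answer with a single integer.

Check each row:
  row 0: 5 empty cells -> not full
  row 1: 5 empty cells -> not full
  row 2: 2 empty cells -> not full
  row 3: 0 empty cells -> FULL (clear)
  row 4: 0 empty cells -> FULL (clear)
  row 5: 3 empty cells -> not full
  row 6: 2 empty cells -> not full
  row 7: 3 empty cells -> not full
  row 8: 3 empty cells -> not full
Total rows cleared: 2

Answer: 2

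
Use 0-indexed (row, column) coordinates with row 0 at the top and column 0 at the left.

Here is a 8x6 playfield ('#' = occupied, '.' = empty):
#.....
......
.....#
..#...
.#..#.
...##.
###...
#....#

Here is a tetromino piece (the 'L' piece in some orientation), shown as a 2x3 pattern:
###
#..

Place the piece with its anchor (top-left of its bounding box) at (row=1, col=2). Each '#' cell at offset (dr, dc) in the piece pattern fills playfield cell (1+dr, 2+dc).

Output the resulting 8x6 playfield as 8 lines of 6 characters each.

Answer: #.....
..###.
..#..#
..#...
.#..#.
...##.
###...
#....#

Derivation:
Fill (1+0,2+0) = (1,2)
Fill (1+0,2+1) = (1,3)
Fill (1+0,2+2) = (1,4)
Fill (1+1,2+0) = (2,2)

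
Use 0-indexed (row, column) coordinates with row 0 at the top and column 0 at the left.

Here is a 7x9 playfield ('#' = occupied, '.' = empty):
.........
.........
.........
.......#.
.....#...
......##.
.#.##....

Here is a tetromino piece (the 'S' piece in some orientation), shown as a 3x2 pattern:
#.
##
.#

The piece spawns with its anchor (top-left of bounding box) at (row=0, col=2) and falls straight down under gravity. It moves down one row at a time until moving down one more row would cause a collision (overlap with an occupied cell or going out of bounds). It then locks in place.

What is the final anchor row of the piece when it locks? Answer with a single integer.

Answer: 3

Derivation:
Spawn at (row=0, col=2). Try each row:
  row 0: fits
  row 1: fits
  row 2: fits
  row 3: fits
  row 4: blocked -> lock at row 3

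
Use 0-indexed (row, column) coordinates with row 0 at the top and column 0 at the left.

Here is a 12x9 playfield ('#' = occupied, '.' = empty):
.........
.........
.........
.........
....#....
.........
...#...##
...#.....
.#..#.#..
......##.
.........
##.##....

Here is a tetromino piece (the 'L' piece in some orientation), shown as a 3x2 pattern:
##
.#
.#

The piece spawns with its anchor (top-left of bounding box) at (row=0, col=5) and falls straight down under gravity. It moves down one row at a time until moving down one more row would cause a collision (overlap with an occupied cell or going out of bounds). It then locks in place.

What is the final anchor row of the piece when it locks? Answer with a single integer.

Answer: 5

Derivation:
Spawn at (row=0, col=5). Try each row:
  row 0: fits
  row 1: fits
  row 2: fits
  row 3: fits
  row 4: fits
  row 5: fits
  row 6: blocked -> lock at row 5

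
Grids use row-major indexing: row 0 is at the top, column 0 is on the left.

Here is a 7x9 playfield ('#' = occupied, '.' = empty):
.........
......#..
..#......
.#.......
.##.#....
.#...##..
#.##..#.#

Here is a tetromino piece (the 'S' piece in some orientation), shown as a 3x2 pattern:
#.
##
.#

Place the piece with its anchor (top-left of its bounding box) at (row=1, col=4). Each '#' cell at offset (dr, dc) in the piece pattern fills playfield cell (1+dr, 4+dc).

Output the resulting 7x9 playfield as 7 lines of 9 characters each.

Fill (1+0,4+0) = (1,4)
Fill (1+1,4+0) = (2,4)
Fill (1+1,4+1) = (2,5)
Fill (1+2,4+1) = (3,5)

Answer: .........
....#.#..
..#.##...
.#...#...
.##.#....
.#...##..
#.##..#.#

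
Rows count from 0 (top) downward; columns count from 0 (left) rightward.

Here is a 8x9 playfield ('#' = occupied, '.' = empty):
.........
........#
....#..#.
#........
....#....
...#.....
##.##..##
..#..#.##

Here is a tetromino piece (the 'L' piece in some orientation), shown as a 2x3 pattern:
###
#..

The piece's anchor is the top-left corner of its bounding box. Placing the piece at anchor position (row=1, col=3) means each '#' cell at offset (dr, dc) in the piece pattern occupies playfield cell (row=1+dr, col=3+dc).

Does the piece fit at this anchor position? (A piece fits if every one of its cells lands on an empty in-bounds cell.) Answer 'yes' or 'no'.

Answer: yes

Derivation:
Check each piece cell at anchor (1, 3):
  offset (0,0) -> (1,3): empty -> OK
  offset (0,1) -> (1,4): empty -> OK
  offset (0,2) -> (1,5): empty -> OK
  offset (1,0) -> (2,3): empty -> OK
All cells valid: yes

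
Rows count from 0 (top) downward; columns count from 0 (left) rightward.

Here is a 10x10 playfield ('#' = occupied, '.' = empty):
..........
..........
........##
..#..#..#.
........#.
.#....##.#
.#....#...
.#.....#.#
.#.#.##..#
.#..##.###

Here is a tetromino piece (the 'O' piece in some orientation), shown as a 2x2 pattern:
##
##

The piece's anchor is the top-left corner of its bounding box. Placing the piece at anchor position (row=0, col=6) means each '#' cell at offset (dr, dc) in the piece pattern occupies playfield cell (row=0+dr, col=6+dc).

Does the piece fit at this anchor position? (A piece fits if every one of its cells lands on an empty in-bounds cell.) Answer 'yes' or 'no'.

Answer: yes

Derivation:
Check each piece cell at anchor (0, 6):
  offset (0,0) -> (0,6): empty -> OK
  offset (0,1) -> (0,7): empty -> OK
  offset (1,0) -> (1,6): empty -> OK
  offset (1,1) -> (1,7): empty -> OK
All cells valid: yes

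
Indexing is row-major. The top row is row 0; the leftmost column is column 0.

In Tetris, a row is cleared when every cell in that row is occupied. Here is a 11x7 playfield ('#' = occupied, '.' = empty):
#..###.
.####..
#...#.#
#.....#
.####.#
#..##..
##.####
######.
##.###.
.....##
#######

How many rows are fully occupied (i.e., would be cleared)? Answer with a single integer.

Answer: 1

Derivation:
Check each row:
  row 0: 3 empty cells -> not full
  row 1: 3 empty cells -> not full
  row 2: 4 empty cells -> not full
  row 3: 5 empty cells -> not full
  row 4: 2 empty cells -> not full
  row 5: 4 empty cells -> not full
  row 6: 1 empty cell -> not full
  row 7: 1 empty cell -> not full
  row 8: 2 empty cells -> not full
  row 9: 5 empty cells -> not full
  row 10: 0 empty cells -> FULL (clear)
Total rows cleared: 1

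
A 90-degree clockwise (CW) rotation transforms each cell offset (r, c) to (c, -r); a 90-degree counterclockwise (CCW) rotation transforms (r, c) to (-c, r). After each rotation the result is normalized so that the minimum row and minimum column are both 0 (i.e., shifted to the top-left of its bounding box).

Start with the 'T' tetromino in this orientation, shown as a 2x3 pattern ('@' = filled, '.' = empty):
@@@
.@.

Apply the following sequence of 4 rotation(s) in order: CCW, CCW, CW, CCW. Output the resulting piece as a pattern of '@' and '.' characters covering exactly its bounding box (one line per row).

Answer: .@.
@@@

Derivation:
Start:
@@@
.@.
After rotation 1 (CCW):
@.
@@
@.
After rotation 2 (CCW):
.@.
@@@
After rotation 3 (CW):
@.
@@
@.
After rotation 4 (CCW):
.@.
@@@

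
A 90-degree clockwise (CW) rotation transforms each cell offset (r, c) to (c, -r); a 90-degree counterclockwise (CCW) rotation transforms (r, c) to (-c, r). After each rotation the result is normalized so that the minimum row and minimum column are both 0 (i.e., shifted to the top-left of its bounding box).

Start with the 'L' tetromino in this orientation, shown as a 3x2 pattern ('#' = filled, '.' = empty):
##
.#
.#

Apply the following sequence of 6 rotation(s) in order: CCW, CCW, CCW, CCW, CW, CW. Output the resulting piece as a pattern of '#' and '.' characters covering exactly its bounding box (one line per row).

Start:
##
.#
.#
After rotation 1 (CCW):
###
#..
After rotation 2 (CCW):
#.
#.
##
After rotation 3 (CCW):
..#
###
After rotation 4 (CCW):
##
.#
.#
After rotation 5 (CW):
..#
###
After rotation 6 (CW):
#.
#.
##

Answer: #.
#.
##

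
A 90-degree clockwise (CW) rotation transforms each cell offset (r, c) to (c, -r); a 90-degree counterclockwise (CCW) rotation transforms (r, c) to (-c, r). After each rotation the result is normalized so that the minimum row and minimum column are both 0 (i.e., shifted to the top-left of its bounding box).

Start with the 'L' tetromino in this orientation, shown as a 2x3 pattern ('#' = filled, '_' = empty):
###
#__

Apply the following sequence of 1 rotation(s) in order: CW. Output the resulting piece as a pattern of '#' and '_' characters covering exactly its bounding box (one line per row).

Answer: ##
_#
_#

Derivation:
Start:
###
#__
After rotation 1 (CW):
##
_#
_#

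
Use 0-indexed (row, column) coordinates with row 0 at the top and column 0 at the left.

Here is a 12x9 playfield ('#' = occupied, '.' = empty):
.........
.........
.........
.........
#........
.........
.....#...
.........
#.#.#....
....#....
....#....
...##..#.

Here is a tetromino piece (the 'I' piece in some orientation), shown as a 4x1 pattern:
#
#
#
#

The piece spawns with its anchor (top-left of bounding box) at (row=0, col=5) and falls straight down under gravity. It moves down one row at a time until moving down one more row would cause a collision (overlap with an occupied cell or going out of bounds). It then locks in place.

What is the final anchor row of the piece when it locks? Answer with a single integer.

Spawn at (row=0, col=5). Try each row:
  row 0: fits
  row 1: fits
  row 2: fits
  row 3: blocked -> lock at row 2

Answer: 2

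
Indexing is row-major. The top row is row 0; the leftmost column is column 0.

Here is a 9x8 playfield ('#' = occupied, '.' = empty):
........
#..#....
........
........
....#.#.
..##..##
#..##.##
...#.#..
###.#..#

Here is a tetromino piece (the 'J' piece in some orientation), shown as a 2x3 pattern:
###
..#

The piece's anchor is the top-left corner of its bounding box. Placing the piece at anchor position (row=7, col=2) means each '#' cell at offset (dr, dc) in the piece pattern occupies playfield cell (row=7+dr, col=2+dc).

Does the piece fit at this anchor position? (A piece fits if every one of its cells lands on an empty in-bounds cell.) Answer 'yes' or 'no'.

Check each piece cell at anchor (7, 2):
  offset (0,0) -> (7,2): empty -> OK
  offset (0,1) -> (7,3): occupied ('#') -> FAIL
  offset (0,2) -> (7,4): empty -> OK
  offset (1,2) -> (8,4): occupied ('#') -> FAIL
All cells valid: no

Answer: no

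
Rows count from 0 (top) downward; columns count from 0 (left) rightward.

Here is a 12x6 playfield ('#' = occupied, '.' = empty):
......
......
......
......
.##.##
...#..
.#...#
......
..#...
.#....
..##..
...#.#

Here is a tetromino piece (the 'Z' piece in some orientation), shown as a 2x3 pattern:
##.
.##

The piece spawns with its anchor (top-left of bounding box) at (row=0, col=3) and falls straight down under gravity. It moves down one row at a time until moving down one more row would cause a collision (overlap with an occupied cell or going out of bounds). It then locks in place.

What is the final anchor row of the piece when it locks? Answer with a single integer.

Answer: 2

Derivation:
Spawn at (row=0, col=3). Try each row:
  row 0: fits
  row 1: fits
  row 2: fits
  row 3: blocked -> lock at row 2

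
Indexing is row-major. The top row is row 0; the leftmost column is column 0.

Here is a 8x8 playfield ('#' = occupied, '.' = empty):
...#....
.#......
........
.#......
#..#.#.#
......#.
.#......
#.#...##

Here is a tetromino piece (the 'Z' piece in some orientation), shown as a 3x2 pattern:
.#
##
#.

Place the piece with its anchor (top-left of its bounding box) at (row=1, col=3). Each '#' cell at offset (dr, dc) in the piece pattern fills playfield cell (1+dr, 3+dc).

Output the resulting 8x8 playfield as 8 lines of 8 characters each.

Answer: ...#....
.#..#...
...##...
.#.#....
#..#.#.#
......#.
.#......
#.#...##

Derivation:
Fill (1+0,3+1) = (1,4)
Fill (1+1,3+0) = (2,3)
Fill (1+1,3+1) = (2,4)
Fill (1+2,3+0) = (3,3)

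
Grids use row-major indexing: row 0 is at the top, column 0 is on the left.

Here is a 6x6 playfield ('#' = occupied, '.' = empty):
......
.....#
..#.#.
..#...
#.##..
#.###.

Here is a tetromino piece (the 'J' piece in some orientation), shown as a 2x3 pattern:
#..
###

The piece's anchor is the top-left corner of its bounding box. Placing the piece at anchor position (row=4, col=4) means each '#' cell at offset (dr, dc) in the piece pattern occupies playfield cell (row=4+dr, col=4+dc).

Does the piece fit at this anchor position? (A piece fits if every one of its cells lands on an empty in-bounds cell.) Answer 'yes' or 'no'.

Answer: no

Derivation:
Check each piece cell at anchor (4, 4):
  offset (0,0) -> (4,4): empty -> OK
  offset (1,0) -> (5,4): occupied ('#') -> FAIL
  offset (1,1) -> (5,5): empty -> OK
  offset (1,2) -> (5,6): out of bounds -> FAIL
All cells valid: no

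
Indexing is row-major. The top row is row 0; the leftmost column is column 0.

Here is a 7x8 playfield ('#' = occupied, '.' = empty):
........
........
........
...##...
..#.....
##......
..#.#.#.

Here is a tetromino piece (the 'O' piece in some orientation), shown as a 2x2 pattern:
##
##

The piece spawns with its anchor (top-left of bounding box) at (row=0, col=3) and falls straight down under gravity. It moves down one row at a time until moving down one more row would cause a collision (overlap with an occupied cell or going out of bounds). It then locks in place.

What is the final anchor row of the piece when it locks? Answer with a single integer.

Answer: 1

Derivation:
Spawn at (row=0, col=3). Try each row:
  row 0: fits
  row 1: fits
  row 2: blocked -> lock at row 1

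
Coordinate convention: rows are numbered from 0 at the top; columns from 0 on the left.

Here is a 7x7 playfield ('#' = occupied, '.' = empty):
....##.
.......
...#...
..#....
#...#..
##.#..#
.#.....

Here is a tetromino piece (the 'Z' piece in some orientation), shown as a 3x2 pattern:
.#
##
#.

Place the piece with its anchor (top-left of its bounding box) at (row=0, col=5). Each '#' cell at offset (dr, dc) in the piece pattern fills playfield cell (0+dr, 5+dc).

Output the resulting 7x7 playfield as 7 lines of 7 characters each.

Answer: ....###
.....##
...#.#.
..#....
#...#..
##.#..#
.#.....

Derivation:
Fill (0+0,5+1) = (0,6)
Fill (0+1,5+0) = (1,5)
Fill (0+1,5+1) = (1,6)
Fill (0+2,5+0) = (2,5)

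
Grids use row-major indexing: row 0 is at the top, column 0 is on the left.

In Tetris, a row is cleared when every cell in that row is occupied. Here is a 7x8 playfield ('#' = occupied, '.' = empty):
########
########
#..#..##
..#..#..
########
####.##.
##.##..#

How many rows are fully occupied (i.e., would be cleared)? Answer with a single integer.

Answer: 3

Derivation:
Check each row:
  row 0: 0 empty cells -> FULL (clear)
  row 1: 0 empty cells -> FULL (clear)
  row 2: 4 empty cells -> not full
  row 3: 6 empty cells -> not full
  row 4: 0 empty cells -> FULL (clear)
  row 5: 2 empty cells -> not full
  row 6: 3 empty cells -> not full
Total rows cleared: 3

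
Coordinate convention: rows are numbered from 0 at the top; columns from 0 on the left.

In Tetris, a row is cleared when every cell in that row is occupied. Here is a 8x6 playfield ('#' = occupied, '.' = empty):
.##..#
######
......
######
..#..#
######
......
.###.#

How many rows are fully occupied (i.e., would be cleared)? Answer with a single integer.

Check each row:
  row 0: 3 empty cells -> not full
  row 1: 0 empty cells -> FULL (clear)
  row 2: 6 empty cells -> not full
  row 3: 0 empty cells -> FULL (clear)
  row 4: 4 empty cells -> not full
  row 5: 0 empty cells -> FULL (clear)
  row 6: 6 empty cells -> not full
  row 7: 2 empty cells -> not full
Total rows cleared: 3

Answer: 3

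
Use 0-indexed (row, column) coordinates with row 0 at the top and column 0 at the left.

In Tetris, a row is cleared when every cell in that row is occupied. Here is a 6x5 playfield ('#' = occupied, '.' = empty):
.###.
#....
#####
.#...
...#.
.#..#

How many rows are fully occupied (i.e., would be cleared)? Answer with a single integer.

Check each row:
  row 0: 2 empty cells -> not full
  row 1: 4 empty cells -> not full
  row 2: 0 empty cells -> FULL (clear)
  row 3: 4 empty cells -> not full
  row 4: 4 empty cells -> not full
  row 5: 3 empty cells -> not full
Total rows cleared: 1

Answer: 1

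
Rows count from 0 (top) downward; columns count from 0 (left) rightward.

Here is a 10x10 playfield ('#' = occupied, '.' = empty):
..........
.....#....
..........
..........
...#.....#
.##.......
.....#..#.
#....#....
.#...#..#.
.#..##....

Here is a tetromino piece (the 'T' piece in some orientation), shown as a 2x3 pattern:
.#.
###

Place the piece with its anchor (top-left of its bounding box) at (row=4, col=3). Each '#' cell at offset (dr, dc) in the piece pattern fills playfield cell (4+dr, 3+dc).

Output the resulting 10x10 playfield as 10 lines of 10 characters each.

Answer: ..........
.....#....
..........
..........
...##....#
.#####....
.....#..#.
#....#....
.#...#..#.
.#..##....

Derivation:
Fill (4+0,3+1) = (4,4)
Fill (4+1,3+0) = (5,3)
Fill (4+1,3+1) = (5,4)
Fill (4+1,3+2) = (5,5)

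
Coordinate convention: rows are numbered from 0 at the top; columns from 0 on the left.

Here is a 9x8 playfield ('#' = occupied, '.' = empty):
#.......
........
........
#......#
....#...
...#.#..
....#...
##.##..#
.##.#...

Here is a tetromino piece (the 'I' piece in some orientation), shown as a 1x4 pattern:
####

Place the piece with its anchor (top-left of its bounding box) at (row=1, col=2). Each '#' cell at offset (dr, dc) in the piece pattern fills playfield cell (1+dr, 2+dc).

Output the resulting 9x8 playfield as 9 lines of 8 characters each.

Answer: #.......
..####..
........
#......#
....#...
...#.#..
....#...
##.##..#
.##.#...

Derivation:
Fill (1+0,2+0) = (1,2)
Fill (1+0,2+1) = (1,3)
Fill (1+0,2+2) = (1,4)
Fill (1+0,2+3) = (1,5)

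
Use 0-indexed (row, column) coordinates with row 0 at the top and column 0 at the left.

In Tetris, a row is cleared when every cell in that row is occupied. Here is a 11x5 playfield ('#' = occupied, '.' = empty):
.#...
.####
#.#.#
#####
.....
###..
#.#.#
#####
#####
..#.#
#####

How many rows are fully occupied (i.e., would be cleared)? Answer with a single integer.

Answer: 4

Derivation:
Check each row:
  row 0: 4 empty cells -> not full
  row 1: 1 empty cell -> not full
  row 2: 2 empty cells -> not full
  row 3: 0 empty cells -> FULL (clear)
  row 4: 5 empty cells -> not full
  row 5: 2 empty cells -> not full
  row 6: 2 empty cells -> not full
  row 7: 0 empty cells -> FULL (clear)
  row 8: 0 empty cells -> FULL (clear)
  row 9: 3 empty cells -> not full
  row 10: 0 empty cells -> FULL (clear)
Total rows cleared: 4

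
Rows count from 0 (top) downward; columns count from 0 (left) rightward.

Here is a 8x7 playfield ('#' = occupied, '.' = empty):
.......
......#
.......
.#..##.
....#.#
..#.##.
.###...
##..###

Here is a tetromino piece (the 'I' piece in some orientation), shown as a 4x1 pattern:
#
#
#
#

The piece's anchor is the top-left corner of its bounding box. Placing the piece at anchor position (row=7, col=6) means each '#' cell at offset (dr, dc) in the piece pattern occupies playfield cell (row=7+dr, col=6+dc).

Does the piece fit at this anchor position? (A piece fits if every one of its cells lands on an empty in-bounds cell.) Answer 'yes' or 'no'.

Answer: no

Derivation:
Check each piece cell at anchor (7, 6):
  offset (0,0) -> (7,6): occupied ('#') -> FAIL
  offset (1,0) -> (8,6): out of bounds -> FAIL
  offset (2,0) -> (9,6): out of bounds -> FAIL
  offset (3,0) -> (10,6): out of bounds -> FAIL
All cells valid: no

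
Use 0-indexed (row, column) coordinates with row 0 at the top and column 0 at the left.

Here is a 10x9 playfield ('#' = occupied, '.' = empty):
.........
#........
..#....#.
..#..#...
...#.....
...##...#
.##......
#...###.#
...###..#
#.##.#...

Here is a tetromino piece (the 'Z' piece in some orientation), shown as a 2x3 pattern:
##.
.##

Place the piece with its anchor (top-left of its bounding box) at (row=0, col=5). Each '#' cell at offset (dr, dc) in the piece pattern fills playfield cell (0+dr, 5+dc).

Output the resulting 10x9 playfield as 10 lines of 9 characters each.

Fill (0+0,5+0) = (0,5)
Fill (0+0,5+1) = (0,6)
Fill (0+1,5+1) = (1,6)
Fill (0+1,5+2) = (1,7)

Answer: .....##..
#.....##.
..#....#.
..#..#...
...#.....
...##...#
.##......
#...###.#
...###..#
#.##.#...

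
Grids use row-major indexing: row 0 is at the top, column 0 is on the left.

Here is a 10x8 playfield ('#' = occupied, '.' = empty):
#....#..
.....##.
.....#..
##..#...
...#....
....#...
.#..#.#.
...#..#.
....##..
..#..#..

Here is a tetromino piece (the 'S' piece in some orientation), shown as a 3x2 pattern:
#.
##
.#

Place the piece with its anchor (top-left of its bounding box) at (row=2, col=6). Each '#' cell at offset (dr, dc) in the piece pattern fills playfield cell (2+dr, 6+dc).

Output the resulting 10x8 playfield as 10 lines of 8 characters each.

Answer: #....#..
.....##.
.....##.
##..#.##
...#...#
....#...
.#..#.#.
...#..#.
....##..
..#..#..

Derivation:
Fill (2+0,6+0) = (2,6)
Fill (2+1,6+0) = (3,6)
Fill (2+1,6+1) = (3,7)
Fill (2+2,6+1) = (4,7)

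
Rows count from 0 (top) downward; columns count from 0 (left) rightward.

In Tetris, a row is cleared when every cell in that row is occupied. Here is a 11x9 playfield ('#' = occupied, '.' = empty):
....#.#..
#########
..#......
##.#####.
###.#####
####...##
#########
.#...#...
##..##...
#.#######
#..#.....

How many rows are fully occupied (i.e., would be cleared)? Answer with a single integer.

Check each row:
  row 0: 7 empty cells -> not full
  row 1: 0 empty cells -> FULL (clear)
  row 2: 8 empty cells -> not full
  row 3: 2 empty cells -> not full
  row 4: 1 empty cell -> not full
  row 5: 3 empty cells -> not full
  row 6: 0 empty cells -> FULL (clear)
  row 7: 7 empty cells -> not full
  row 8: 5 empty cells -> not full
  row 9: 1 empty cell -> not full
  row 10: 7 empty cells -> not full
Total rows cleared: 2

Answer: 2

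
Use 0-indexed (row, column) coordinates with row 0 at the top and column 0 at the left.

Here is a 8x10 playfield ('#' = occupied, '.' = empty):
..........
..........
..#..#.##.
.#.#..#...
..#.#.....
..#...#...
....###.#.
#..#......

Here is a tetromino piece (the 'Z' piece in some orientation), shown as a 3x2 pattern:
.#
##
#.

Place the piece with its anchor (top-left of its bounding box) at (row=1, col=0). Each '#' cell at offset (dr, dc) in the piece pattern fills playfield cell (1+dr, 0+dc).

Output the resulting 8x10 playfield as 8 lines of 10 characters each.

Answer: ..........
.#........
###..#.##.
##.#..#...
..#.#.....
..#...#...
....###.#.
#..#......

Derivation:
Fill (1+0,0+1) = (1,1)
Fill (1+1,0+0) = (2,0)
Fill (1+1,0+1) = (2,1)
Fill (1+2,0+0) = (3,0)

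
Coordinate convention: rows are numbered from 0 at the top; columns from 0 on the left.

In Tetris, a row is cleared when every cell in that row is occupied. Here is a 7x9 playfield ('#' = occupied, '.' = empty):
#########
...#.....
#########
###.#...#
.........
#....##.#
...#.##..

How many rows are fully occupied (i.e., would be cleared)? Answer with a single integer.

Answer: 2

Derivation:
Check each row:
  row 0: 0 empty cells -> FULL (clear)
  row 1: 8 empty cells -> not full
  row 2: 0 empty cells -> FULL (clear)
  row 3: 4 empty cells -> not full
  row 4: 9 empty cells -> not full
  row 5: 5 empty cells -> not full
  row 6: 6 empty cells -> not full
Total rows cleared: 2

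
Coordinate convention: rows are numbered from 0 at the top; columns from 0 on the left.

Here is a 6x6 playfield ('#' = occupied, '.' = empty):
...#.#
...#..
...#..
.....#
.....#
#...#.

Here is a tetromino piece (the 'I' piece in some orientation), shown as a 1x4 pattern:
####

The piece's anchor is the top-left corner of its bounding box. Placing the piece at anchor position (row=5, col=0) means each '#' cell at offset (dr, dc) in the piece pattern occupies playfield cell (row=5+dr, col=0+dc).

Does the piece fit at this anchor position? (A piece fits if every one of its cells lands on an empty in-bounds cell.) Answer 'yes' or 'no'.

Check each piece cell at anchor (5, 0):
  offset (0,0) -> (5,0): occupied ('#') -> FAIL
  offset (0,1) -> (5,1): empty -> OK
  offset (0,2) -> (5,2): empty -> OK
  offset (0,3) -> (5,3): empty -> OK
All cells valid: no

Answer: no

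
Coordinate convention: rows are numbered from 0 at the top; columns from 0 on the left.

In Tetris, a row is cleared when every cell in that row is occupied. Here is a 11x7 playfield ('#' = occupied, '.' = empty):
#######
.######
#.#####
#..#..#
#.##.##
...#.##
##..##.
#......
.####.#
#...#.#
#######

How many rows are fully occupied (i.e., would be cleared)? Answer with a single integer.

Answer: 2

Derivation:
Check each row:
  row 0: 0 empty cells -> FULL (clear)
  row 1: 1 empty cell -> not full
  row 2: 1 empty cell -> not full
  row 3: 4 empty cells -> not full
  row 4: 2 empty cells -> not full
  row 5: 4 empty cells -> not full
  row 6: 3 empty cells -> not full
  row 7: 6 empty cells -> not full
  row 8: 2 empty cells -> not full
  row 9: 4 empty cells -> not full
  row 10: 0 empty cells -> FULL (clear)
Total rows cleared: 2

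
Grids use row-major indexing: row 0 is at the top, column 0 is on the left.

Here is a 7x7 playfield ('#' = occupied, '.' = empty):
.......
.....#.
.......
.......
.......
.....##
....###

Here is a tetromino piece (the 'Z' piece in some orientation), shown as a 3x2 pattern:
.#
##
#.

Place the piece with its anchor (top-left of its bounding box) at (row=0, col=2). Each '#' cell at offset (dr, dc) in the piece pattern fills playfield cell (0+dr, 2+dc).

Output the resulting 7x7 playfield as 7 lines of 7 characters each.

Answer: ...#...
..##.#.
..#....
.......
.......
.....##
....###

Derivation:
Fill (0+0,2+1) = (0,3)
Fill (0+1,2+0) = (1,2)
Fill (0+1,2+1) = (1,3)
Fill (0+2,2+0) = (2,2)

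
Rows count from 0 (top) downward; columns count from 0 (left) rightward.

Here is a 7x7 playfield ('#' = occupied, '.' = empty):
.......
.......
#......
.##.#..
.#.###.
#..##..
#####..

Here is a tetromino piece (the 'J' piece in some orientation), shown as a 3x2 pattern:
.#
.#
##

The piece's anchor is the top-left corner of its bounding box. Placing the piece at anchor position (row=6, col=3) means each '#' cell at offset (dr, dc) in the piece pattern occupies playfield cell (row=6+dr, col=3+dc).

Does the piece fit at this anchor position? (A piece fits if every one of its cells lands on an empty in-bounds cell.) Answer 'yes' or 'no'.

Check each piece cell at anchor (6, 3):
  offset (0,1) -> (6,4): occupied ('#') -> FAIL
  offset (1,1) -> (7,4): out of bounds -> FAIL
  offset (2,0) -> (8,3): out of bounds -> FAIL
  offset (2,1) -> (8,4): out of bounds -> FAIL
All cells valid: no

Answer: no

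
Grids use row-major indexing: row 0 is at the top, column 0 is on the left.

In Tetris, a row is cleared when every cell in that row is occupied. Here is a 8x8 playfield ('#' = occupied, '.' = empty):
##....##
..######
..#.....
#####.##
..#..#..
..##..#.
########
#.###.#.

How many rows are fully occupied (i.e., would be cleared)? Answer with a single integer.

Answer: 1

Derivation:
Check each row:
  row 0: 4 empty cells -> not full
  row 1: 2 empty cells -> not full
  row 2: 7 empty cells -> not full
  row 3: 1 empty cell -> not full
  row 4: 6 empty cells -> not full
  row 5: 5 empty cells -> not full
  row 6: 0 empty cells -> FULL (clear)
  row 7: 3 empty cells -> not full
Total rows cleared: 1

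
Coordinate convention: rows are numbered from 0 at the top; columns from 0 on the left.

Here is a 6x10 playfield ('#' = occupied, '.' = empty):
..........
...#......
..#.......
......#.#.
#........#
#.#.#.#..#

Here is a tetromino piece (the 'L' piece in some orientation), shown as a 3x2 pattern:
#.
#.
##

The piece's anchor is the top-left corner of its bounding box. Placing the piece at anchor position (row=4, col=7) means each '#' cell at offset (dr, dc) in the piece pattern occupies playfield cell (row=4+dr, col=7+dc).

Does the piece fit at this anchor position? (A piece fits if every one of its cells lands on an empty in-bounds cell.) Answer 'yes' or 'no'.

Check each piece cell at anchor (4, 7):
  offset (0,0) -> (4,7): empty -> OK
  offset (1,0) -> (5,7): empty -> OK
  offset (2,0) -> (6,7): out of bounds -> FAIL
  offset (2,1) -> (6,8): out of bounds -> FAIL
All cells valid: no

Answer: no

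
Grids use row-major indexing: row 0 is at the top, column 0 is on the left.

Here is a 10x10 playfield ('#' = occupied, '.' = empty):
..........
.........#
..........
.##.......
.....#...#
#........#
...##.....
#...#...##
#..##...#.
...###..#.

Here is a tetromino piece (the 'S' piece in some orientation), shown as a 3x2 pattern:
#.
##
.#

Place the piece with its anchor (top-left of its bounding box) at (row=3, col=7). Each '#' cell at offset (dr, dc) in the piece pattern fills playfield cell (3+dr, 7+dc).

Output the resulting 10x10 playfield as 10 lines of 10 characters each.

Fill (3+0,7+0) = (3,7)
Fill (3+1,7+0) = (4,7)
Fill (3+1,7+1) = (4,8)
Fill (3+2,7+1) = (5,8)

Answer: ..........
.........#
..........
.##....#..
.....#.###
#.......##
...##.....
#...#...##
#..##...#.
...###..#.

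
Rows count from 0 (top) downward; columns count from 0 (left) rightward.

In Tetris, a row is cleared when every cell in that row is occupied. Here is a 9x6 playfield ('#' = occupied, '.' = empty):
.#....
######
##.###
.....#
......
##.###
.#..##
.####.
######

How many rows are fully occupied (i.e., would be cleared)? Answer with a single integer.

Answer: 2

Derivation:
Check each row:
  row 0: 5 empty cells -> not full
  row 1: 0 empty cells -> FULL (clear)
  row 2: 1 empty cell -> not full
  row 3: 5 empty cells -> not full
  row 4: 6 empty cells -> not full
  row 5: 1 empty cell -> not full
  row 6: 3 empty cells -> not full
  row 7: 2 empty cells -> not full
  row 8: 0 empty cells -> FULL (clear)
Total rows cleared: 2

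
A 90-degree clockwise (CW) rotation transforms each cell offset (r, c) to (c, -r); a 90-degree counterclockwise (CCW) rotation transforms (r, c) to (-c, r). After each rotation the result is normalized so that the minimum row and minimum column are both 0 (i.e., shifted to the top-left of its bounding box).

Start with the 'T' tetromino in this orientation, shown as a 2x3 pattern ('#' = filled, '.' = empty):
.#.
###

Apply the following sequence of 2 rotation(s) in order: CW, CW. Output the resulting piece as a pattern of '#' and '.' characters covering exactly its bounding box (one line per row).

Answer: ###
.#.

Derivation:
Start:
.#.
###
After rotation 1 (CW):
#.
##
#.
After rotation 2 (CW):
###
.#.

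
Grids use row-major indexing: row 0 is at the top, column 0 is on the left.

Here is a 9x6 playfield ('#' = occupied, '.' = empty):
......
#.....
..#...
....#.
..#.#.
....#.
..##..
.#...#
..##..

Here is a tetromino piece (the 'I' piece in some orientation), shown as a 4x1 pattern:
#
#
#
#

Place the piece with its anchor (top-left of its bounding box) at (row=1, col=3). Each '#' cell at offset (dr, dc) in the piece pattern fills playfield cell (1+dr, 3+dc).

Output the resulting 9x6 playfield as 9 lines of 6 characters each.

Fill (1+0,3+0) = (1,3)
Fill (1+1,3+0) = (2,3)
Fill (1+2,3+0) = (3,3)
Fill (1+3,3+0) = (4,3)

Answer: ......
#..#..
..##..
...##.
..###.
....#.
..##..
.#...#
..##..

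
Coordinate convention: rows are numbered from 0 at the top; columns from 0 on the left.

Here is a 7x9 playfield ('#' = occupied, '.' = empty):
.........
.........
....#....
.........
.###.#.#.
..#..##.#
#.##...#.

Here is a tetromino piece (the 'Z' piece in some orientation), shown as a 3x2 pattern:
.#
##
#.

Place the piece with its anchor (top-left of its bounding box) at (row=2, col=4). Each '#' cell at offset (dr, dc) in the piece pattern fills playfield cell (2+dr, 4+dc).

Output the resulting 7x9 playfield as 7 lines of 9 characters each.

Fill (2+0,4+1) = (2,5)
Fill (2+1,4+0) = (3,4)
Fill (2+1,4+1) = (3,5)
Fill (2+2,4+0) = (4,4)

Answer: .........
.........
....##...
....##...
.#####.#.
..#..##.#
#.##...#.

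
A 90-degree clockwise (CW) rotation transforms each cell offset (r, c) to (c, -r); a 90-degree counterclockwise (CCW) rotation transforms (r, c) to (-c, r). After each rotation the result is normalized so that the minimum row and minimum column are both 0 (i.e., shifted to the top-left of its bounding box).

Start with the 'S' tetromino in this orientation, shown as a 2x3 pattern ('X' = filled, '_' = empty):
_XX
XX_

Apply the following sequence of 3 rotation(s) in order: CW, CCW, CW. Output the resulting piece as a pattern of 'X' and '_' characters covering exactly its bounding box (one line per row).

Start:
_XX
XX_
After rotation 1 (CW):
X_
XX
_X
After rotation 2 (CCW):
_XX
XX_
After rotation 3 (CW):
X_
XX
_X

Answer: X_
XX
_X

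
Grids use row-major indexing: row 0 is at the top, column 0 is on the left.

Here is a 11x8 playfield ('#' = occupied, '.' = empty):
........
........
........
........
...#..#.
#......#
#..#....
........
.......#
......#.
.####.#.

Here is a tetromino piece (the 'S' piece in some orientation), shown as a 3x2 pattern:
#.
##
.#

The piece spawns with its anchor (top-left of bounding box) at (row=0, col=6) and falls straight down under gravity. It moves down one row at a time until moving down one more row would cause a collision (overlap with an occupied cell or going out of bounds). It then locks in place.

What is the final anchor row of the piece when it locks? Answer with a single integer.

Spawn at (row=0, col=6). Try each row:
  row 0: fits
  row 1: fits
  row 2: fits
  row 3: blocked -> lock at row 2

Answer: 2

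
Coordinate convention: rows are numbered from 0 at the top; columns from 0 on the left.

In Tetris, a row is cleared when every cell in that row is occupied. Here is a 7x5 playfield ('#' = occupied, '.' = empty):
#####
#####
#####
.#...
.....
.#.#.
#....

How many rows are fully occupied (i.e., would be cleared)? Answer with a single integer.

Answer: 3

Derivation:
Check each row:
  row 0: 0 empty cells -> FULL (clear)
  row 1: 0 empty cells -> FULL (clear)
  row 2: 0 empty cells -> FULL (clear)
  row 3: 4 empty cells -> not full
  row 4: 5 empty cells -> not full
  row 5: 3 empty cells -> not full
  row 6: 4 empty cells -> not full
Total rows cleared: 3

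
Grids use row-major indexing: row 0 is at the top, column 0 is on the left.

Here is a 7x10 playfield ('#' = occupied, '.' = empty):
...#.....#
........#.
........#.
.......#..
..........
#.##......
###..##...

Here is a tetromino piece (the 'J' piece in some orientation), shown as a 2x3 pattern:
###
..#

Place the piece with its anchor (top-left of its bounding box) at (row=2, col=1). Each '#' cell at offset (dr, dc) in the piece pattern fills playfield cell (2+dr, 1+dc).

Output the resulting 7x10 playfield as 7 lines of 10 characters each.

Fill (2+0,1+0) = (2,1)
Fill (2+0,1+1) = (2,2)
Fill (2+0,1+2) = (2,3)
Fill (2+1,1+2) = (3,3)

Answer: ...#.....#
........#.
.###....#.
...#...#..
..........
#.##......
###..##...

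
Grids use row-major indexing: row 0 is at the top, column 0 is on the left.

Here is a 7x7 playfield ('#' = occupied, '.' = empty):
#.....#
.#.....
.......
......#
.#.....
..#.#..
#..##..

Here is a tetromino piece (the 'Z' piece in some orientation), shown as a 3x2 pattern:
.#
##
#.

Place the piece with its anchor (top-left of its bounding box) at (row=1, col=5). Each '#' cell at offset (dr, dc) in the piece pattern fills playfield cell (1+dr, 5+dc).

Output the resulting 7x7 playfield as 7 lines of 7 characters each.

Answer: #.....#
.#....#
.....##
.....##
.#.....
..#.#..
#..##..

Derivation:
Fill (1+0,5+1) = (1,6)
Fill (1+1,5+0) = (2,5)
Fill (1+1,5+1) = (2,6)
Fill (1+2,5+0) = (3,5)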